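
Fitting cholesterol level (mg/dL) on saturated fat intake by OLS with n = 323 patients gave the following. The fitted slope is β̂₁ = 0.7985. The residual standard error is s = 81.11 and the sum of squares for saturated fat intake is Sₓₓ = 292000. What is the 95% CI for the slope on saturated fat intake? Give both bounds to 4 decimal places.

(0.5032, 1.0938)

SE(β̂₁) = s/√Sₓₓ = 81.11/√292000 = 0.150101.
df = n − 2 = 321.
t* = t_{0.025, 321} = 1.967382.
Margin = t* × SE = 1.967382 × 0.150101 = 0.295306.
CI: 0.7985 ± 0.295306 → (0.5032, 1.0938).
With 95% confidence, each one-unit increase in saturated fat intake is associated with a change of between 0.5032 and 1.0938 mg/dL in cholesterol level.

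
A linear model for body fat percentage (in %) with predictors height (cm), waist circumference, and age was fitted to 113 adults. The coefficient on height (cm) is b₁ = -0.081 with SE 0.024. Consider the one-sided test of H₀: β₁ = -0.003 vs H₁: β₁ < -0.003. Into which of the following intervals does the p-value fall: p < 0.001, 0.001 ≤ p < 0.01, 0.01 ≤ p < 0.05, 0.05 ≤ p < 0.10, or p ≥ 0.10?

t = (-0.081 − (-0.003)) / 0.024 = -3.250.
df = n − k − 1 = 113 − 3 − 1 = 109.
One-sided p = P(T_{109} < t) ≈ 0.0008.
So p < 0.001.

p < 0.001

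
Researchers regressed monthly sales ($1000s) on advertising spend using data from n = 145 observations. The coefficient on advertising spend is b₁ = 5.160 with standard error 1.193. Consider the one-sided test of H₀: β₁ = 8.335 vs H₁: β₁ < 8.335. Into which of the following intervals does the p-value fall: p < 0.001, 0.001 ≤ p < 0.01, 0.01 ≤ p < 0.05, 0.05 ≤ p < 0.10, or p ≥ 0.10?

t = (5.160 − 8.335) / 1.193 = -2.661.
df = n − 2 = 145 − 2 = 143.
One-sided p = P(T_{143} < t) ≈ 0.0043.
So 0.001 ≤ p < 0.01.

0.001 ≤ p < 0.01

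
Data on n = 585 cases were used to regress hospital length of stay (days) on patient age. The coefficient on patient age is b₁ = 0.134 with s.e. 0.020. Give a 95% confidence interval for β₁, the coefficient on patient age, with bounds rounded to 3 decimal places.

df = n − 2 = 585 − 2 = 583.
t* = t_{0.025, 583} = 1.964041.
Margin = t* × SE = 1.964041 × 0.020 = 0.03928.
CI: 0.134 ± 0.03928 → (0.095, 0.173).
With 95% confidence, each one-unit increase in patient age is associated with a change of between 0.095 and 0.173 days in hospital length of stay.

(0.095, 0.173)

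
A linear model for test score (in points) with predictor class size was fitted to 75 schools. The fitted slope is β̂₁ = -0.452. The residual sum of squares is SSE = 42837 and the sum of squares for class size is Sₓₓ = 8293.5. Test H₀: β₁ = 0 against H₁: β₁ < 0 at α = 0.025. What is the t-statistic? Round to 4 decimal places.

t = -1.6993

MSE = SSE/(n − 2) = 42837/73 = 586.808.
SE(β̂₁) = √(MSE/Sₓₓ) = √(586.808/8293.5) = 0.265998.
t = -0.452 / 0.265998 = -1.6993.
df = n − 2 = 73.
One-sided p ≈ 0.0468, which is ≥ 0.025, so fail to reject H₀.
The data do not give significant evidence that the true slope on class size is negative.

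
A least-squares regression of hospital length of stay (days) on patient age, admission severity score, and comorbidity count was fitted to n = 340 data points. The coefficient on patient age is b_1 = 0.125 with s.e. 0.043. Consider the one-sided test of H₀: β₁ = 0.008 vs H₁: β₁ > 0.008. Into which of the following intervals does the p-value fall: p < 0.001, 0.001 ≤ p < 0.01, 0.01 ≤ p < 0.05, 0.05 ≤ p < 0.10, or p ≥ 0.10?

t = (0.125 − 0.008) / 0.043 = 2.721.
df = n − k − 1 = 340 − 3 − 1 = 336.
One-sided p = P(T_{336} > t) ≈ 0.0034.
So 0.001 ≤ p < 0.01.

0.001 ≤ p < 0.01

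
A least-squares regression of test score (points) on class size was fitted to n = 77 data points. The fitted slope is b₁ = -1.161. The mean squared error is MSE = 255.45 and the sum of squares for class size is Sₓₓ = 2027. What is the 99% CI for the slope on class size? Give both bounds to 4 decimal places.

SE(b₁) = √(MSE/Sₓₓ) = √(255.45/2027) = 0.354998.
df = n − 2 = 75.
t* = t_{0.005, 75} = 2.642983.
Margin = t* × SE = 2.642983 × 0.354998 = 0.938254.
CI: -1.161 ± 0.938254 → (-2.0993, -0.2227).
With 99% confidence, each one-unit increase in class size is associated with a change of between -2.0993 and -0.2227 points in test score.

(-2.0993, -0.2227)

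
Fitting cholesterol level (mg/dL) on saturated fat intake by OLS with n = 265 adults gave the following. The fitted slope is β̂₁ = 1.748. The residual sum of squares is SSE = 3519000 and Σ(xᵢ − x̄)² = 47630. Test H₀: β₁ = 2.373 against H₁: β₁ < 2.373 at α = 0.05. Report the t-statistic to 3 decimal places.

MSE = SSE/(n − 2) = 3519000/263 = 13380.2.
SE(β̂₁) = √(MSE/Sₓₓ) = √(13380.2/47630) = 0.530019.
t = (1.748 − 2.373) / 0.530019 = -1.179.
df = n − 2 = 263.
One-sided p ≈ 0.1197, which is ≥ 0.05, so fail to reject H₀.
The data do not give significant evidence that the true slope on saturated fat intake is below 2.373 mg/dL per unit.

t = -1.179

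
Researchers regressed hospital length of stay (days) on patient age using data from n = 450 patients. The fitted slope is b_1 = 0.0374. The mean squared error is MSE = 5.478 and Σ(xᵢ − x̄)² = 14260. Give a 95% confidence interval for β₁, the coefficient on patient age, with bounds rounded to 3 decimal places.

(-0.001, 0.076)

SE(b_1) = √(MSE/Sₓₓ) = √(5.478/14260) = 0.0195998.
df = n − 2 = 448.
t* = t_{0.025, 448} = 1.965273.
Margin = t* × SE = 1.965273 × 0.0195998 = 0.03852.
CI: 0.0374 ± 0.03852 → (-0.001, 0.076).
With 95% confidence, each one-unit increase in patient age is associated with a change of between -0.001 and 0.076 days in hospital length of stay.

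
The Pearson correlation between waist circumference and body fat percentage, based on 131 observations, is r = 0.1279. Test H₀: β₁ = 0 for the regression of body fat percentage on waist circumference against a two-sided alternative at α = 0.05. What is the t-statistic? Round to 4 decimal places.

t = r·√(n − 2)/√(1 − r²) = 0.1279·√129/√0.983642 = 1.4647.
df = n − 2 = 129.
Two-sided p ≈ 0.1454, which is ≥ 0.05, so fail to reject H₀.
The data do not give significant evidence of a linear association between waist circumference and body fat percentage.

t = 1.4647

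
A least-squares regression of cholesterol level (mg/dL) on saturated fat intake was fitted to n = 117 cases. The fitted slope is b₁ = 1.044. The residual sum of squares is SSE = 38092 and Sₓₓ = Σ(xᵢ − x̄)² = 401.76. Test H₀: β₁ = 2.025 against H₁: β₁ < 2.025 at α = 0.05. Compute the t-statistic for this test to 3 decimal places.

MSE = SSE/(n − 2) = 38092/115 = 331.235.
SE(b₁) = √(MSE/Sₓₓ) = √(331.235/401.76) = 0.907997.
t = (1.044 − 2.025) / 0.907997 = -1.080.
df = n − 2 = 115.
One-sided p ≈ 0.1411, which is ≥ 0.05, so fail to reject H₀.
The data do not give significant evidence that the true slope on saturated fat intake is below 2.025 mg/dL per unit.

t = -1.080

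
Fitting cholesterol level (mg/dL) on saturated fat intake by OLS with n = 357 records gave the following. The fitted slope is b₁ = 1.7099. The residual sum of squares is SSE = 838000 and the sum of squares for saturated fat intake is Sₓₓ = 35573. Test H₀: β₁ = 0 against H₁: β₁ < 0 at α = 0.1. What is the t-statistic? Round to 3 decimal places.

MSE = SSE/(n − 2) = 838000/355 = 2360.56.
SE(b₁) = √(MSE/Sₓₓ) = √(2360.56/35573) = 0.257601.
t = 1.7099 / 0.257601 = 6.638.
df = n − 2 = 355.
One-sided p ≈ 1.0000, which is ≥ 0.1, so fail to reject H₀.
The data do not give significant evidence that the true slope on saturated fat intake is negative.

t = 6.638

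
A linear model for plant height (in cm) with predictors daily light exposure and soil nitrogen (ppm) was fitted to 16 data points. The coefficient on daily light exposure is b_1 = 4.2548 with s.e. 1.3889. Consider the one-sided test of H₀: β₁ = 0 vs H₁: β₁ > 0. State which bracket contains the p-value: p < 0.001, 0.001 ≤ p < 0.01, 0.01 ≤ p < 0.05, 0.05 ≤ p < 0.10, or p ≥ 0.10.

t = 4.2548 / 1.3889 = 3.063.
df = n − k − 1 = 16 − 2 − 1 = 13.
One-sided p = P(T_{13} > t) ≈ 0.0045.
So 0.001 ≤ p < 0.01.

0.001 ≤ p < 0.01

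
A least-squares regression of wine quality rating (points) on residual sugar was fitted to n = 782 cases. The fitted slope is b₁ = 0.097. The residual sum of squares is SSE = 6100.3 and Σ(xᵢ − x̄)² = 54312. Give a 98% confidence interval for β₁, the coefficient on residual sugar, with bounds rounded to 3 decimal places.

(0.069, 0.125)

MSE = SSE/(n − 2) = 6100.3/780 = 7.8209.
SE(b₁) = √(MSE/Sₓₓ) = √(7.8209/54312) = 0.012.
df = n − 2 = 780.
t* = t_{0.01, 780} = 2.331138.
Margin = t* × SE = 2.331138 × 0.012 = 0.02797.
CI: 0.097 ± 0.02797 → (0.069, 0.125).
With 98% confidence, each one-unit increase in residual sugar is associated with a change of between 0.069 and 0.125 points in wine quality rating.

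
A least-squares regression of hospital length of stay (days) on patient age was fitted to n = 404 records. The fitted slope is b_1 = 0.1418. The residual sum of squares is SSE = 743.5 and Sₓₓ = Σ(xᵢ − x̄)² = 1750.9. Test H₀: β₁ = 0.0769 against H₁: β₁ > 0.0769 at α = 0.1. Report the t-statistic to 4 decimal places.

MSE = SSE/(n − 2) = 743.5/402 = 1.8495.
SE(b_1) = √(MSE/Sₓₓ) = √(1.8495/1750.9) = 0.032501.
t = (0.1418 − 0.0769) / 0.032501 = 1.9969.
df = n − 2 = 402.
One-sided p ≈ 0.0233, which is < 0.1, so reject H₀.
There is evidence that the true slope on patient age exceeds 0.0769 days per unit.

t = 1.9969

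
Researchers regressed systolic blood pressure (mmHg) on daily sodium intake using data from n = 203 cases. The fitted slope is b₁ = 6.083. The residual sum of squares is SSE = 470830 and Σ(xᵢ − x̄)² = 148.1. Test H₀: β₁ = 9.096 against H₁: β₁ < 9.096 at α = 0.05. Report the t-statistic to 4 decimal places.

t = -0.7576

MSE = SSE/(n − 2) = 470830/201 = 2342.44.
SE(b₁) = √(MSE/Sₓₓ) = √(2342.44/148.1) = 3.97701.
t = (6.083 − 9.096) / 3.97701 = -0.7576.
df = n − 2 = 201.
One-sided p ≈ 0.2248, which is ≥ 0.05, so fail to reject H₀.
The data do not give significant evidence that the true slope on daily sodium intake is below 9.096 mmHg per unit.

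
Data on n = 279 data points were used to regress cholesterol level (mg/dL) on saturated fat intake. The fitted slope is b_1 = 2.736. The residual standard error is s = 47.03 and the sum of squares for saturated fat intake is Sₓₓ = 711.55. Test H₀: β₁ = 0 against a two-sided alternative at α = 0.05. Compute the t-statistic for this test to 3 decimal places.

t = 1.552

SE(b_1) = s/√Sₓₓ = 47.03/√711.55 = 1.76308.
t = 2.736 / 1.76308 = 1.552.
df = n − 2 = 277.
Two-sided p ≈ 0.1218, which is ≥ 0.05, so fail to reject H₀.
The data do not give significant evidence of an association between saturated fat intake and cholesterol level.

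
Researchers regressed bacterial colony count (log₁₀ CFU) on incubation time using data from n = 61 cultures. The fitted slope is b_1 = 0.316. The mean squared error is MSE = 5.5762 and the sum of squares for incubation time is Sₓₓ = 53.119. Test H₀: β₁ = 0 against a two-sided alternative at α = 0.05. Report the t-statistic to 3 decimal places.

t = 0.975

SE(b_1) = √(MSE/Sₓₓ) = √(5.5762/53.119) = 0.323999.
t = 0.316 / 0.323999 = 0.975.
df = n − 2 = 59.
Two-sided p ≈ 0.3334, which is ≥ 0.05, so fail to reject H₀.
The data do not give significant evidence of an association between incubation time and bacterial colony count.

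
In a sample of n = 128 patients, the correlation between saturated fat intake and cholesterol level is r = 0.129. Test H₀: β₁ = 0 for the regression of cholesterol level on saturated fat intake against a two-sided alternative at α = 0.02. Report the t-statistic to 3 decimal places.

t = r·√(n − 2)/√(1 − r²) = 0.129·√126/√0.983359 = 1.460.
df = n − 2 = 126.
Two-sided p ≈ 0.1467, which is ≥ 0.02, so fail to reject H₀.
The data do not give significant evidence of a linear association between saturated fat intake and cholesterol level.

t = 1.460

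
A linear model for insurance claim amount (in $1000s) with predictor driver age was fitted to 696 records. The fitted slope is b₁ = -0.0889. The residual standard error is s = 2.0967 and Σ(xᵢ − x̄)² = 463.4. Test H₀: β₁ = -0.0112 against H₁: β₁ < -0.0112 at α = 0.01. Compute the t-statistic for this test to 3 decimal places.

SE(b₁) = s/√Sₓₓ = 2.0967/√463.4 = 0.0973998.
t = (-0.0889 − (-0.0112)) / 0.0973998 = -0.798.
df = n − 2 = 694.
One-sided p ≈ 0.2126, which is ≥ 0.01, so fail to reject H₀.
The data do not give significant evidence that the true slope on driver age is below -0.0112 $1000s per unit.

t = -0.798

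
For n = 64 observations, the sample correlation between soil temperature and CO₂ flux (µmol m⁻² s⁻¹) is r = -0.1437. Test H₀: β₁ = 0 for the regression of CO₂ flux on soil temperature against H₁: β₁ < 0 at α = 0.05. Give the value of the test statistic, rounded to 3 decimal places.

t = -1.143

t = r·√(n − 2)/√(1 − r²) = -0.1437·√62/√0.97935 = -1.143.
df = n − 2 = 62.
One-sided p ≈ 0.1286, which is ≥ 0.05, so fail to reject H₀.
The data do not give significant evidence of a linear association between soil temperature and CO₂ flux.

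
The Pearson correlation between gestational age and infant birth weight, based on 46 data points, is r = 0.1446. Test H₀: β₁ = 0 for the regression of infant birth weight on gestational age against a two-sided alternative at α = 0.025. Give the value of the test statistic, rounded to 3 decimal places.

t = 0.969

t = r·√(n − 2)/√(1 − r²) = 0.1446·√44/√0.979091 = 0.969.
df = n − 2 = 44.
Two-sided p ≈ 0.3377, which is ≥ 0.025, so fail to reject H₀.
The data do not give significant evidence of a linear association between gestational age and infant birth weight.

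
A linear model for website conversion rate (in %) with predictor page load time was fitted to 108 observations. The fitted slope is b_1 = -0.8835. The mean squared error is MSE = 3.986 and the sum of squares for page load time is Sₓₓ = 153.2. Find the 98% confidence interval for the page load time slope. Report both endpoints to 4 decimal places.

SE(b_1) = √(MSE/Sₓₓ) = √(3.986/153.2) = 0.161302.
df = n − 2 = 106.
t* = t_{0.01, 106} = 2.362043.
Margin = t* × SE = 2.362043 × 0.161302 = 0.381002.
CI: -0.8835 ± 0.381002 → (-1.2645, -0.5025).
With 98% confidence, each one-unit increase in page load time is associated with a change of between -1.2645 and -0.5025 % in website conversion rate.

(-1.2645, -0.5025)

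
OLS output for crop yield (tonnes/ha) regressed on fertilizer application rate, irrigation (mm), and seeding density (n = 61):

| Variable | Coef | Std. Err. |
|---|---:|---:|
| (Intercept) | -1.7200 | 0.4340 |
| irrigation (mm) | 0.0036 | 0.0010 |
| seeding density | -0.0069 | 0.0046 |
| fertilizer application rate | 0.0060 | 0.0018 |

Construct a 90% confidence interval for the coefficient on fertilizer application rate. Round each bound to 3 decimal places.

(0.003, 0.009)

Read off: b = 0.0060, SE = 0.0018 for fertilizer application rate.
df = n − k − 1 = 61 − 3 − 1 = 57.
t* = t_{0.05, 57} = 1.672029.
Margin = t* × SE = 1.672029 × 0.0018 = 0.00301.
CI: 0.0060 ± 0.00301 → (0.003, 0.009).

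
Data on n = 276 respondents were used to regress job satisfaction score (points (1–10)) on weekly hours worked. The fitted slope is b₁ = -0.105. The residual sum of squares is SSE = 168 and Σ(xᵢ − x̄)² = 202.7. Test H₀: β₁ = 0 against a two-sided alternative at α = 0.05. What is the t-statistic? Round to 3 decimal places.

t = -1.909

MSE = SSE/(n − 2) = 168/274 = 0.613139.
SE(b₁) = √(MSE/Sₓₓ) = √(0.613139/202.7) = 0.0549987.
t = -0.105 / 0.0549987 = -1.909.
df = n − 2 = 274.
Two-sided p ≈ 0.0573, which is ≥ 0.05, so fail to reject H₀.
The data do not give significant evidence of an association between weekly hours worked and job satisfaction score.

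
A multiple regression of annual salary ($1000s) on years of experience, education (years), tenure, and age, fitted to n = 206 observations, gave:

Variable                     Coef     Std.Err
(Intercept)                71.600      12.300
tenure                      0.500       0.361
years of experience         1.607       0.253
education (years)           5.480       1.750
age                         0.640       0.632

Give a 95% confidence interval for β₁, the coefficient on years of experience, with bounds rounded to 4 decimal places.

Read off: b = 1.607, SE = 0.253 for years of experience.
df = n − k − 1 = 206 − 4 − 1 = 201.
t* = t_{0.025, 201} = 1.971837.
Margin = t* × SE = 1.971837 × 0.253 = 0.498875.
CI: 1.607 ± 0.498875 → (1.1081, 2.1059).

(1.1081, 2.1059)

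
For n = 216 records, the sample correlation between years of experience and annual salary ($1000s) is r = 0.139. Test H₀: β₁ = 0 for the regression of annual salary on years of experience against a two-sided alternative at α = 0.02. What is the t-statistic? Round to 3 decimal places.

t = r·√(n − 2)/√(1 − r²) = 0.139·√214/√0.980679 = 2.053.
df = n − 2 = 214.
Two-sided p ≈ 0.0413, which is ≥ 0.02, so fail to reject H₀.
The data do not give significant evidence of a linear association between years of experience and annual salary.

t = 2.053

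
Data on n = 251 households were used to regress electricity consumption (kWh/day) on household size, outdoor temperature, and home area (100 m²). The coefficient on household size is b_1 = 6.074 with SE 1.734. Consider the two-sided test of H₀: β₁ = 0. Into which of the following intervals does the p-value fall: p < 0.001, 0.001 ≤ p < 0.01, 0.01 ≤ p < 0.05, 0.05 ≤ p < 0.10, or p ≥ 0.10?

t = 6.074 / 1.734 = 3.503.
df = n − k − 1 = 251 − 3 − 1 = 247.
Two-sided p = 2·P(T_{247} > |t|) ≈ 0.0005.
So p < 0.001.

p < 0.001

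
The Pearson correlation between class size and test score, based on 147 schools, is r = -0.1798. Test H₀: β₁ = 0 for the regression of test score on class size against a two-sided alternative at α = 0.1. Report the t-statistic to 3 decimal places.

t = -2.201

t = r·√(n − 2)/√(1 − r²) = -0.1798·√145/√0.967672 = -2.201.
df = n − 2 = 145.
Two-sided p ≈ 0.0293, which is < 0.1, so reject H₀.
There is evidence of a linear association between class size and test score.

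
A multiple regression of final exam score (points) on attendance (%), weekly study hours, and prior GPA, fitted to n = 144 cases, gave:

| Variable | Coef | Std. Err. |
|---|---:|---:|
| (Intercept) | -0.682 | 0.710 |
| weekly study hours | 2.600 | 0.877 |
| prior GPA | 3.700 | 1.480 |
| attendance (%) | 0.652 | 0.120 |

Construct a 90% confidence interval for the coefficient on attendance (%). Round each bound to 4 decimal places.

(0.4533, 0.8507)

Read off: b = 0.652, SE = 0.120 for attendance (%).
df = n − k − 1 = 144 − 3 − 1 = 140.
t* = t_{0.05, 140} = 1.655811.
Margin = t* × SE = 1.655811 × 0.120 = 0.198697.
CI: 0.652 ± 0.198697 → (0.4533, 0.8507).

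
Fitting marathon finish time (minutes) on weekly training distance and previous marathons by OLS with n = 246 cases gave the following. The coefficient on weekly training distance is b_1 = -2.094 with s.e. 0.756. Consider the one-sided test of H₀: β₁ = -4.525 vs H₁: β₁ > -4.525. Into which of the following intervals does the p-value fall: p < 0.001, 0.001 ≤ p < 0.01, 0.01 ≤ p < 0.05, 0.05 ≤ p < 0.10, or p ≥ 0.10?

t = (-2.094 − (-4.525)) / 0.756 = 3.216.
df = n − k − 1 = 246 − 2 − 1 = 243.
One-sided p = P(T_{243} > t) ≈ 0.0007.
So p < 0.001.

p < 0.001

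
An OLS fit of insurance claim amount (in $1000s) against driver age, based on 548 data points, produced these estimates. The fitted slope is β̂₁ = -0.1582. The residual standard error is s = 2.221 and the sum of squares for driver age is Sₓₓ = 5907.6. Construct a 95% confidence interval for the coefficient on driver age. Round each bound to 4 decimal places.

(-0.2150, -0.1014)

SE(β̂₁) = s/√Sₓₓ = 2.221/√5907.6 = 0.0288964.
df = n − 2 = 546.
t* = t_{0.025, 546} = 1.964318.
Margin = t* × SE = 1.964318 × 0.0288964 = 0.056762.
CI: -0.1582 ± 0.056762 → (-0.2150, -0.1014).
With 95% confidence, each one-unit increase in driver age is associated with a change of between -0.2150 and -0.1014 $1000s in insurance claim amount.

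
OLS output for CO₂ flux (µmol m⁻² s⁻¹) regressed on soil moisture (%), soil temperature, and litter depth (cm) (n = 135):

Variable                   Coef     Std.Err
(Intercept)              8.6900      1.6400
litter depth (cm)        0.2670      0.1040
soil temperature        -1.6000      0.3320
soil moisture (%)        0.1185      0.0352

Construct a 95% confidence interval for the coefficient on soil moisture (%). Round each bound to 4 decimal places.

Read off: b = 0.1185, SE = 0.0352 for soil moisture (%).
df = n − k − 1 = 135 − 3 − 1 = 131.
t* = t_{0.025, 131} = 1.978239.
Margin = t* × SE = 1.978239 × 0.0352 = 0.069634.
CI: 0.1185 ± 0.069634 → (0.0489, 0.1881).

(0.0489, 0.1881)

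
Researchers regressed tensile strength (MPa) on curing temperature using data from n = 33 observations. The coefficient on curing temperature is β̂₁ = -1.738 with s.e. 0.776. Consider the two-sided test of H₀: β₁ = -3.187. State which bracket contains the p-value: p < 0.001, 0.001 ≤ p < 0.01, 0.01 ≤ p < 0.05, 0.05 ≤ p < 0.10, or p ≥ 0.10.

t = (-1.738 − (-3.187)) / 0.776 = 1.867.
df = n − 2 = 33 − 2 = 31.
Two-sided p = 2·P(T_{31} > |t|) ≈ 0.0713.
So 0.05 ≤ p < 0.10.

0.05 ≤ p < 0.10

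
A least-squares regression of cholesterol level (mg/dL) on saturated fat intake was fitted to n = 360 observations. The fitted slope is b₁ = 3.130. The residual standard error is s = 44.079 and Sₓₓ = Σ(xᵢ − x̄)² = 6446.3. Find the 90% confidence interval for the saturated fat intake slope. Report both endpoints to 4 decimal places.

(2.2246, 4.0354)

SE(b₁) = s/√Sₓₓ = 44.079/√6446.3 = 0.549005.
df = n − 2 = 358.
t* = t_{0.05, 358} = 1.649121.
Margin = t* × SE = 1.649121 × 0.549005 = 0.905376.
CI: 3.130 ± 0.905376 → (2.2246, 4.0354).
With 90% confidence, each one-unit increase in saturated fat intake is associated with a change of between 2.2246 and 4.0354 mg/dL in cholesterol level.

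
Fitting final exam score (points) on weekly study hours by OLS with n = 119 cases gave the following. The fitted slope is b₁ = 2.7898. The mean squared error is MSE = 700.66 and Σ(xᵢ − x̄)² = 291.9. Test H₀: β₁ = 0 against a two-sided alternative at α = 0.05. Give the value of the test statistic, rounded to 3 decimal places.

SE(b₁) = √(MSE/Sₓₓ) = √(700.66/291.9) = 1.5493.
t = 2.7898 / 1.5493 = 1.801.
df = n − 2 = 117.
Two-sided p ≈ 0.0743, which is ≥ 0.05, so fail to reject H₀.
The data do not give significant evidence of an association between weekly study hours and final exam score.

t = 1.801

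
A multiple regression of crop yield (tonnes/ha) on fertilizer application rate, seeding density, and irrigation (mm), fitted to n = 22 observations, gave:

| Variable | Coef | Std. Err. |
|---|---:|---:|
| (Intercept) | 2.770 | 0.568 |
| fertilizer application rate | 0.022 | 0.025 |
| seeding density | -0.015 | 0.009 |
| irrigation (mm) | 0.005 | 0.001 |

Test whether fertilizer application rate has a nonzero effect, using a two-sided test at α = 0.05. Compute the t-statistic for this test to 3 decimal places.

t = 0.880

Read off: b = 0.022, SE = 0.025 for fertilizer application rate.
H₀: β₁ = 0 vs H₁: β₁ ≠ 0.
t = 0.022 / 0.025 = 0.880.
df = n − k − 1 = 22 − 3 − 1 = 18.
Two-sided p ≈ 0.3905, which is ≥ 0.05, so fail to reject H₀.
The data do not give significant evidence of an association between fertilizer application rate and crop yield, after adjusting for the other predictors.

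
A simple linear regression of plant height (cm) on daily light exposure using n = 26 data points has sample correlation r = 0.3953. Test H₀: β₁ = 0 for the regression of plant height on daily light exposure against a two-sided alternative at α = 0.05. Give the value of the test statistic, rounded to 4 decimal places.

t = r·√(n − 2)/√(1 − r²) = 0.3953·√24/√0.843738 = 2.1083.
df = n − 2 = 24.
Two-sided p ≈ 0.0456, which is < 0.05, so reject H₀.
There is evidence of a linear association between daily light exposure and plant height.

t = 2.1083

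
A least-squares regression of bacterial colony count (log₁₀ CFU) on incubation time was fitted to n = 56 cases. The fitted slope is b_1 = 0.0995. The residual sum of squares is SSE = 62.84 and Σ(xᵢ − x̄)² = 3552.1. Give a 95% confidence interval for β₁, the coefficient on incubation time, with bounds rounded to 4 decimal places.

(0.0632, 0.1358)

MSE = SSE/(n − 2) = 62.84/54 = 1.1637.
SE(b_1) = √(MSE/Sₓₓ) = √(1.1637/3552.1) = 0.0181.
df = n − 2 = 54.
t* = t_{0.025, 54} = 2.004879.
Margin = t* × SE = 2.004879 × 0.0181 = 0.036288.
CI: 0.0995 ± 0.036288 → (0.0632, 0.1358).
With 95% confidence, each one-unit increase in incubation time is associated with a change of between 0.0632 and 0.1358 log₁₀ CFU in bacterial colony count.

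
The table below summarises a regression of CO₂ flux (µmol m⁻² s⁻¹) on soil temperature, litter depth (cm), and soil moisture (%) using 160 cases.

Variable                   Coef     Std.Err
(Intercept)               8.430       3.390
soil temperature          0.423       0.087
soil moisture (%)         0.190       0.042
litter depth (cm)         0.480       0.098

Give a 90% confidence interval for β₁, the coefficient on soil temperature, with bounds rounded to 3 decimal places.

Read off: b = 0.423, SE = 0.087 for soil temperature.
df = n − k − 1 = 160 − 3 − 1 = 156.
t* = t_{0.05, 156} = 1.65468.
Margin = t* × SE = 1.65468 × 0.087 = 0.14396.
CI: 0.423 ± 0.14396 → (0.279, 0.567).

(0.279, 0.567)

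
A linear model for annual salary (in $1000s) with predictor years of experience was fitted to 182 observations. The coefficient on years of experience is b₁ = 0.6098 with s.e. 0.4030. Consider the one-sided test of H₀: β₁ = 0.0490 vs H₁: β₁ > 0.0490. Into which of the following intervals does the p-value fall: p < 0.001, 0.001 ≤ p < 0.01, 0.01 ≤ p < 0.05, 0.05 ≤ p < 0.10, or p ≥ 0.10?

t = (0.6098 − 0.0490) / 0.4030 = 1.392.
df = n − 2 = 182 − 2 = 180.
One-sided p = P(T_{180} > t) ≈ 0.0829.
So 0.05 ≤ p < 0.10.

0.05 ≤ p < 0.10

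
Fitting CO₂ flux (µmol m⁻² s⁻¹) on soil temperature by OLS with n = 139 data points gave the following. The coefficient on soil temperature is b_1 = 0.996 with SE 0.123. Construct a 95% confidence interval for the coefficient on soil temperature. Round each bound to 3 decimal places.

df = n − 2 = 139 − 2 = 137.
t* = t_{0.025, 137} = 1.977431.
Margin = t* × SE = 1.977431 × 0.123 = 0.24322.
CI: 0.996 ± 0.24322 → (0.753, 1.239).
With 95% confidence, each one-unit increase in soil temperature is associated with a change of between 0.753 and 1.239 µmol m⁻² s⁻¹ in CO₂ flux.

(0.753, 1.239)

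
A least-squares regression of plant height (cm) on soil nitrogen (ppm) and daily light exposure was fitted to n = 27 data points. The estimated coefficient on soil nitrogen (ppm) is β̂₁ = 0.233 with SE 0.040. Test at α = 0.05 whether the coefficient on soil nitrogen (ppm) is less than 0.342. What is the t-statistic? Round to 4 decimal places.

H₀: β₁ = 0.342 vs H₁: β₁ < 0.342.
t = (β̂₁ − β₁⁰)/SE = (0.233 − 0.342) / 0.040 = -2.7250.
df = n − k − 1 = 27 − 2 − 1 = 24.
One-sided p ≈ 0.0059, which is < 0.05, so reject H₀.
There is evidence that the true slope on soil nitrogen (ppm) is below 0.342 cm per unit, holding the other predictors fixed.

t = -2.7250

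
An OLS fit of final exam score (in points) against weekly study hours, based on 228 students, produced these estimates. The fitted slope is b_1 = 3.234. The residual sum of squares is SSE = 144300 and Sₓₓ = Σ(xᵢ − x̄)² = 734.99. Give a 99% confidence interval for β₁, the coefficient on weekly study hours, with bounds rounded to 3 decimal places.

MSE = SSE/(n − 2) = 144300/226 = 638.496.
SE(b_1) = √(MSE/Sₓₓ) = √(638.496/734.99) = 0.932048.
df = n − 2 = 226.
t* = t_{0.005, 226} = 2.597758.
Margin = t* × SE = 2.597758 × 0.932048 = 2.42123.
CI: 3.234 ± 2.42123 → (0.813, 5.655).
With 99% confidence, each one-unit increase in weekly study hours is associated with a change of between 0.813 and 5.655 points in final exam score.

(0.813, 5.655)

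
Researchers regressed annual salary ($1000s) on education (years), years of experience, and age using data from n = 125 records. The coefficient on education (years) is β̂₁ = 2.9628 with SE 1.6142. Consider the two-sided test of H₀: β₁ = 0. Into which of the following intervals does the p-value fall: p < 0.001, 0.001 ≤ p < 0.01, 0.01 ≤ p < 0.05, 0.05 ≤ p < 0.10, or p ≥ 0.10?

0.05 ≤ p < 0.10

t = 2.9628 / 1.6142 = 1.835.
df = n − k − 1 = 125 − 3 − 1 = 121.
Two-sided p = 2·P(T_{121} > |t|) ≈ 0.0689.
So 0.05 ≤ p < 0.10.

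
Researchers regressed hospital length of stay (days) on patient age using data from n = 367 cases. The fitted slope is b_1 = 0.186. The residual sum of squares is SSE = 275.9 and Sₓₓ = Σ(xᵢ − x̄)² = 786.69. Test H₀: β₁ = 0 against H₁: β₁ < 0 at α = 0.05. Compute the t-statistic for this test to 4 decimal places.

t = 6.0005

MSE = SSE/(n − 2) = 275.9/365 = 0.75589.
SE(b_1) = √(MSE/Sₓₓ) = √(0.75589/786.69) = 0.0309976.
t = 0.186 / 0.0309976 = 6.0005.
df = n − 2 = 365.
One-sided p ≈ 1.0000, which is ≥ 0.05, so fail to reject H₀.
The data do not give significant evidence that the true slope on patient age is negative.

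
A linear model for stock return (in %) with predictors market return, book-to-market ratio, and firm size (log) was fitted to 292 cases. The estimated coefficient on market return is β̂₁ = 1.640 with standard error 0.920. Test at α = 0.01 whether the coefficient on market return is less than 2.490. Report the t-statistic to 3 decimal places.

t = -0.924

H₀: β₁ = 2.490 vs H₁: β₁ < 2.490.
t = (β̂₁ − β₁⁰)/SE = (1.640 − 2.490) / 0.920 = -0.924.
df = n − k − 1 = 292 − 3 − 1 = 288.
One-sided p ≈ 0.1782, which is ≥ 0.01, so fail to reject H₀.
The data do not give significant evidence that the true slope on market return is below 2.490 % per unit, holding the other predictors fixed.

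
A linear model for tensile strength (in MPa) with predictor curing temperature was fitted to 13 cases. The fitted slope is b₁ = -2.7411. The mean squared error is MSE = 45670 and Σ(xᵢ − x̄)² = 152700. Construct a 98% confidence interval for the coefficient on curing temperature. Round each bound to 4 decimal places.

SE(b₁) = √(MSE/Sₓₓ) = √(45670/152700) = 0.546885.
df = n − 2 = 11.
t* = t_{0.01, 11} = 2.718079.
Margin = t* × SE = 2.718079 × 0.546885 = 1.486477.
CI: -2.7411 ± 1.486477 → (-4.2276, -1.2546).
With 98% confidence, each one-unit increase in curing temperature is associated with a change of between -4.2276 and -1.2546 MPa in tensile strength.

(-4.2276, -1.2546)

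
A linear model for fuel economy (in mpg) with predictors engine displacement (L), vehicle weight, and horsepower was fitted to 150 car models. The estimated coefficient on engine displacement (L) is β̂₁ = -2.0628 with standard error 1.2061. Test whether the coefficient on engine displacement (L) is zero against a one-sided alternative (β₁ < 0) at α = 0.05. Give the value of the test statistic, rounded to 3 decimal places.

H₀: β₁ = 0 vs H₁: β₁ < 0.
t = (β̂₁ − β₁⁰)/SE = -2.0628 / 1.2061 = -1.710.
df = n − k − 1 = 150 − 3 − 1 = 146.
One-sided p ≈ 0.0447, which is < 0.05, so reject H₀.
There is evidence that the true slope on engine displacement (L) is negative, holding the other predictors fixed.

t = -1.710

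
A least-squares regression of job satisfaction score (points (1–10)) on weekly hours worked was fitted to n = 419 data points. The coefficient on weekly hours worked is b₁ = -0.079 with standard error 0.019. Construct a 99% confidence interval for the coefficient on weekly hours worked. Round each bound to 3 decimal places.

(-0.128, -0.030)

df = n − 2 = 419 − 2 = 417.
t* = t_{0.005, 417} = 2.587671.
Margin = t* × SE = 2.587671 × 0.019 = 0.04917.
CI: -0.079 ± 0.04917 → (-0.128, -0.030).
With 99% confidence, each one-unit increase in weekly hours worked is associated with a change of between -0.128 and -0.030 points (1–10) in job satisfaction score.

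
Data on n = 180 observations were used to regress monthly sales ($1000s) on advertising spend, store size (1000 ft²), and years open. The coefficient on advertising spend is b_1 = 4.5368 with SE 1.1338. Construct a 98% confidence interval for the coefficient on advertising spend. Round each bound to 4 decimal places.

(1.8750, 7.1986)

df = n − k − 1 = 180 − 3 − 1 = 176.
t* = t_{0.01, 176} = 2.347722.
Margin = t* × SE = 2.347722 × 1.1338 = 2.661847.
CI: 4.5368 ± 2.661847 → (1.8750, 7.1986).
With 98% confidence, each one-unit increase in advertising spend is associated with a change of between 1.8750 and 7.1986 $1000s in monthly sales, holding the other predictors fixed.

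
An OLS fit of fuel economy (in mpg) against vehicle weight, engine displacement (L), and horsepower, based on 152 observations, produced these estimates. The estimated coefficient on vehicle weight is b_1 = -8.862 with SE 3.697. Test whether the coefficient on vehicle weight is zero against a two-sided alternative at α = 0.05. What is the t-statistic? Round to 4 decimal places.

t = -2.3971

H₀: β₁ = 0 vs H₁: β₁ ≠ 0.
t = (b_1 − β₁⁰)/SE = -8.862 / 3.697 = -2.3971.
df = n − k − 1 = 152 − 3 − 1 = 148.
Two-sided p ≈ 0.0178, which is < 0.05, so reject H₀.
There is evidence that vehicle weight is associated with fuel economy, holding the other predictors fixed.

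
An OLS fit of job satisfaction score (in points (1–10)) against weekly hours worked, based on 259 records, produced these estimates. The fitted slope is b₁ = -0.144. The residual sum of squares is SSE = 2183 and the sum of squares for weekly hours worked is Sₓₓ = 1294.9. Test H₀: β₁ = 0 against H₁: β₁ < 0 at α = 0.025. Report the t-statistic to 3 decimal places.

MSE = SSE/(n − 2) = 2183/257 = 8.49416.
SE(b₁) = √(MSE/Sₓₓ) = √(8.49416/1294.9) = 0.080992.
t = -0.144 / 0.080992 = -1.778.
df = n − 2 = 257.
One-sided p ≈ 0.0383, which is ≥ 0.025, so fail to reject H₀.
The data do not give significant evidence that the true slope on weekly hours worked is negative.

t = -1.778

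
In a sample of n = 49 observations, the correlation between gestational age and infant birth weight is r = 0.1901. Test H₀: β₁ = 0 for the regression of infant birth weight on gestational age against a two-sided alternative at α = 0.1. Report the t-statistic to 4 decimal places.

t = r·√(n − 2)/√(1 − r²) = 0.1901·√47/√0.963862 = 1.3275.
df = n − 2 = 47.
Two-sided p ≈ 0.1908, which is ≥ 0.1, so fail to reject H₀.
The data do not give significant evidence of a linear association between gestational age and infant birth weight.

t = 1.3275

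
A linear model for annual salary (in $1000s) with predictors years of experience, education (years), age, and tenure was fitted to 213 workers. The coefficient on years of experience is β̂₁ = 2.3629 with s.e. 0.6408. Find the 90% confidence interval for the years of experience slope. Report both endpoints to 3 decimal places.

df = n − k − 1 = 213 − 4 − 1 = 208.
t* = t_{0.05, 208} = 1.652212.
Margin = t* × SE = 1.652212 × 0.6408 = 1.05874.
CI: 2.3629 ± 1.05874 → (1.304, 3.422).
With 90% confidence, each one-unit increase in years of experience is associated with a change of between 1.304 and 3.422 $1000s in annual salary, holding the other predictors fixed.

(1.304, 3.422)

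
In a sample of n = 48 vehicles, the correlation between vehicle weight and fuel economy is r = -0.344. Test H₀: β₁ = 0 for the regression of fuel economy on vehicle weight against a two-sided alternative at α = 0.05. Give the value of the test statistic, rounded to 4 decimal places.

t = r·√(n − 2)/√(1 − r²) = -0.344·√46/√0.881664 = -2.4848.
df = n − 2 = 46.
Two-sided p ≈ 0.0167, which is < 0.05, so reject H₀.
There is evidence of a linear association between vehicle weight and fuel economy.

t = -2.4848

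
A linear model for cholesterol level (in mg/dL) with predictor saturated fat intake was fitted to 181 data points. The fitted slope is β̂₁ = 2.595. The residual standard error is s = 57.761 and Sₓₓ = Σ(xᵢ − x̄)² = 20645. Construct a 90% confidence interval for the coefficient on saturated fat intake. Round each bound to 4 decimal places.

SE(β̂₁) = s/√Sₓₓ = 57.761/√20645 = 0.402001.
df = n − 2 = 179.
t* = t_{0.05, 179} = 1.653411.
Margin = t* × SE = 1.653411 × 0.402001 = 0.664673.
CI: 2.595 ± 0.664673 → (1.9303, 3.2597).
With 90% confidence, each one-unit increase in saturated fat intake is associated with a change of between 1.9303 and 3.2597 mg/dL in cholesterol level.

(1.9303, 3.2597)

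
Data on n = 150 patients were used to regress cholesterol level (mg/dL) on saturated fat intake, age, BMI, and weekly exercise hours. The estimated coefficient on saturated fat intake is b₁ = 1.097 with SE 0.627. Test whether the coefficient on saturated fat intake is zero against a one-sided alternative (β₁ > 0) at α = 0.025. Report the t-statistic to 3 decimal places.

t = 1.750

H₀: β₁ = 0 vs H₁: β₁ > 0.
t = (b₁ − β₁⁰)/SE = 1.097 / 0.627 = 1.750.
df = n − k − 1 = 150 − 4 − 1 = 145.
One-sided p ≈ 0.0412, which is ≥ 0.025, so fail to reject H₀.
The data do not give significant evidence that the true slope on saturated fat intake is positive, holding the other predictors fixed.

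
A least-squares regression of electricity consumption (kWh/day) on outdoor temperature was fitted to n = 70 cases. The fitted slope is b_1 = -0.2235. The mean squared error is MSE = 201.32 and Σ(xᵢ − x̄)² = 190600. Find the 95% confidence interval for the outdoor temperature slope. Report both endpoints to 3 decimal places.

SE(b_1) = √(MSE/Sₓₓ) = √(201.32/190600) = 0.0324999.
df = n − 2 = 68.
t* = t_{0.025, 68} = 1.995469.
Margin = t* × SE = 1.995469 × 0.0324999 = 0.06485.
CI: -0.2235 ± 0.06485 → (-0.288, -0.159).
With 95% confidence, each one-unit increase in outdoor temperature is associated with a change of between -0.288 and -0.159 kWh/day in electricity consumption.

(-0.288, -0.159)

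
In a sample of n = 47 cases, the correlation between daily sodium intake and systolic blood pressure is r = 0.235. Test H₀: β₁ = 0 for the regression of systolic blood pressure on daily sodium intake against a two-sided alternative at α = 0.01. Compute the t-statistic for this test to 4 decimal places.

t = r·√(n − 2)/√(1 − r²) = 0.235·√45/√0.944775 = 1.6218.
df = n − 2 = 45.
Two-sided p ≈ 0.1118, which is ≥ 0.01, so fail to reject H₀.
The data do not give significant evidence of a linear association between daily sodium intake and systolic blood pressure.

t = 1.6218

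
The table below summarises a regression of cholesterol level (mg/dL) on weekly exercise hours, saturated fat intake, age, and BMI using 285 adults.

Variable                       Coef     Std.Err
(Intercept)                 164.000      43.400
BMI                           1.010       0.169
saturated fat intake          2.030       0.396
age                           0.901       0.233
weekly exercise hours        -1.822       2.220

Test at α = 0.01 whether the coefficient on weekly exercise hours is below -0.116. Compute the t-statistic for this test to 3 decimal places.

t = -0.768

Read off: b = -1.822, SE = 2.220 for weekly exercise hours.
H₀: β₁ = -0.116 vs H₁: β₁ < -0.116.
t = (-1.822 − (-0.116)) / 2.220 = -0.768.
df = n − k − 1 = 285 − 4 − 1 = 280.
One-sided p ≈ 0.2214, which is ≥ 0.01, so fail to reject H₀.
The data do not give significant evidence that the true slope on weekly exercise hours is below -0.116 mg/dL per unit, holding the other predictors fixed.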